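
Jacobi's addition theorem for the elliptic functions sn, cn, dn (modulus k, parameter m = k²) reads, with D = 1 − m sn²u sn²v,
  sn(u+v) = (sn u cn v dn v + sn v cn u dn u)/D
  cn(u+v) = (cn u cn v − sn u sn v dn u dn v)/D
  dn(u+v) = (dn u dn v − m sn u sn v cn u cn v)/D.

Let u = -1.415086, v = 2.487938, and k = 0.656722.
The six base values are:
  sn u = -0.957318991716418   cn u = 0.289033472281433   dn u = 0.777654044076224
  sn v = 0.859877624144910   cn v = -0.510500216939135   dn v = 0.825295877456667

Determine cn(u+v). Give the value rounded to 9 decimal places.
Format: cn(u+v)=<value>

cn(u+v)=0.537982853

m = k² = 0.431283785284
D = 1 − m·sn²u·sn²v = 0.7077531924932505
cn(u+v) = (cn u·cn v − sn u·sn v·dn u·dn v)/D = 0.3807590818662692/0.7077531924932505 = 0.5379828532103729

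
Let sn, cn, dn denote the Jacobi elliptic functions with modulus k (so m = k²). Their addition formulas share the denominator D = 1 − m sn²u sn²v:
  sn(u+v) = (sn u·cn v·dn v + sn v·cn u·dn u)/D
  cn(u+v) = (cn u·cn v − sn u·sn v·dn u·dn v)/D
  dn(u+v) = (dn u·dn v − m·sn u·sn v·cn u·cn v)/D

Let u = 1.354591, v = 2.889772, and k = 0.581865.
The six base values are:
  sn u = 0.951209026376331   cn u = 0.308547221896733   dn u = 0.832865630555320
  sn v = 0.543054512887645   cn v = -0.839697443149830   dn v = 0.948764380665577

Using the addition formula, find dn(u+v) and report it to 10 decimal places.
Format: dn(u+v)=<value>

dn(u+v)=0.9184809017

m = k² = 0.338566878225
D = 1 − m·sn²u·sn²v = 0.9096593420983103
dn(u+v) = (dn u·dn v − m·sn u·sn v·cn u·cn v)/D = 0.835504732767914/0.9096593420983103 = 0.9184809016973938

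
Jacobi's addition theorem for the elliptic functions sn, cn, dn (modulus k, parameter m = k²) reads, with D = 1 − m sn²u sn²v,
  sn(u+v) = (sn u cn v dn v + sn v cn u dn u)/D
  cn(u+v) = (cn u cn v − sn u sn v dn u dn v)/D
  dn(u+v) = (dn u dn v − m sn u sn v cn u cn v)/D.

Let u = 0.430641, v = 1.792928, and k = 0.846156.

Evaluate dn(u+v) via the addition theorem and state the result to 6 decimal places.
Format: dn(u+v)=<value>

dn(u+v)=0.535865

sn u = 0.4091385970573379, cn u = 0.9124722507550316, dn u = 0.9381625485287651
sn v = 0.9863730270054114, cn v = 0.1645243191634052, dn v = 0.5508178916858922
m = k² = 0.715979976336
D = 1 − m·sn²u·sn²v = 0.8833931253647886
dn(u+v) = (dn u·dn v − m·sn u·sn v·cn u·cn v)/D = 0.4733794401951528/0.8833931253647886 = 0.5358649808370145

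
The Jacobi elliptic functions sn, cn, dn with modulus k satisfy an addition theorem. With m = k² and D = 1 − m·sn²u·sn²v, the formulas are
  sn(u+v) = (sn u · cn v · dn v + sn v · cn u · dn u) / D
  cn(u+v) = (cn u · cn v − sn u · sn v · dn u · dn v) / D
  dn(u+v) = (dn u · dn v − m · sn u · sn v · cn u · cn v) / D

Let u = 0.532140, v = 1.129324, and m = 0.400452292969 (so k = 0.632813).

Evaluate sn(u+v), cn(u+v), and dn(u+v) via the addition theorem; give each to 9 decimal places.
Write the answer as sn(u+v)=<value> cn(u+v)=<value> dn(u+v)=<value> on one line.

sn u = 0.4992030090794408, cn u = 0.8664850579935189, dn u = 0.9487917733803653
sn v = 0.8699803013822976, cn v = 0.4930864784262154, dn v = 0.8348121854865953
m = k² = 0.400452292969
D = 1 − m·sn²u·sn²v = 0.9244692126132473
sn(u+v) = (sn u·cn v·dn v + sn v·cn u·dn u)/D = 0.9207121252574764/0.9244692126132473 = 0.9959359518905443
cn(u+v) = (cn u·cn v − sn u·sn v·dn u·dn v)/D = 0.08326168070378139/0.9244692126132473 = 0.09006430886802718
dn(u+v) = (dn u·dn v − m·sn u·sn v·cn u·cn v)/D = 0.7177573297353067/0.9244692126132473 = 0.7763993867425646

sn(u+v)=0.995935952 cn(u+v)=0.090064309 dn(u+v)=0.776399387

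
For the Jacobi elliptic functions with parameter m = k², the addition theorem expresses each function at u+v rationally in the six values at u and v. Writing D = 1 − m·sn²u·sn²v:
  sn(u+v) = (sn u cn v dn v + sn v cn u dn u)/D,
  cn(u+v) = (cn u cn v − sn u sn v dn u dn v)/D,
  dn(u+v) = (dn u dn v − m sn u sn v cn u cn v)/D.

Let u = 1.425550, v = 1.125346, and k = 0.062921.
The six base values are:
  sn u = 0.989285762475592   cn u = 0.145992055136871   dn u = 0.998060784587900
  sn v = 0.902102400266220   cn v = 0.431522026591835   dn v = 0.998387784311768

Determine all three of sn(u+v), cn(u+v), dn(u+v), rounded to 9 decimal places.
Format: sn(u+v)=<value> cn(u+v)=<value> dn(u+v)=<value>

sn(u+v)=0.559418672 cn(u+v)=-0.828885245 dn(u+v)=0.999380317

m = k² = 0.003959052241
D = 1 − m·sn²u·sn²v = 0.9968468369626693
sn(u+v) = (sn u·cn v·dn v + sn v·cn u·dn u)/D = 0.5576547335954939/0.9968468369626693 = 0.5594186718740398
cn(u+v) = (cn u·cn v − sn u·sn v·dn u·dn v)/D = -0.8262716347914996/0.9968468369626693 = -0.8288852451085647
dn(u+v) = (dn u·dn v − m·sn u·sn v·cn u·cn v)/D = 0.9962291077056056/0.9968468369626693 = 0.9993803167807144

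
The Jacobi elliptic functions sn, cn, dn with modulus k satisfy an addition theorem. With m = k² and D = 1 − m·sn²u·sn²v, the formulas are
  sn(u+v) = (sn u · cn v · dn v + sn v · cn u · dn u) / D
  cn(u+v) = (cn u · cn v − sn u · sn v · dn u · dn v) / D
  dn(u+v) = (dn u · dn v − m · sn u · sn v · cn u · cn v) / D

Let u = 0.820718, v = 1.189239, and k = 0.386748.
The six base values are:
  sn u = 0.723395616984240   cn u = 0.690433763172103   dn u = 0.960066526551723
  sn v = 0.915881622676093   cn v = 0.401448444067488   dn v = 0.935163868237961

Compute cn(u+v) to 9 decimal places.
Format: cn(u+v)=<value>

m = k² = 0.149574015504
D = 1 − m·sn²u·sn²v = 0.9343421603525628
cn(u+v) = (cn u·cn v − sn u·sn v·dn u·dn v)/D = -0.3176720552942034/0.9343421603525628 = -0.339995420065743

cn(u+v)=-0.339995420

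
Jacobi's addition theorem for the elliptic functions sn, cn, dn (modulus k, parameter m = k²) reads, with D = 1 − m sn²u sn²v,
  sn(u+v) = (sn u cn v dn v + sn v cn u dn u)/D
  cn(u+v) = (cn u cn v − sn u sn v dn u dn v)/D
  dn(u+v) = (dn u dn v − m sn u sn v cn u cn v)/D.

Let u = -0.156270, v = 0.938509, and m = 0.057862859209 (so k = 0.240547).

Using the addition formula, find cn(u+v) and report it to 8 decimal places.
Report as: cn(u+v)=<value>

cn(u+v)=0.71220647

sn u = -0.1555985747442372, cn u = 0.9878203700762411, dn u = 0.9992992980831184
sn v = 0.8027155794077238, cn v = 0.5963620532664048, dn v = 0.9811808872484803
m = k² = 0.057862859209
D = 1 − m·sn²u·sn²v = 0.99909731858063
cn(u+v) = (cn u·cn v − sn u·sn v·dn u·dn v)/D = 0.7115635790798325/0.99909731858063 = 0.7122064746312371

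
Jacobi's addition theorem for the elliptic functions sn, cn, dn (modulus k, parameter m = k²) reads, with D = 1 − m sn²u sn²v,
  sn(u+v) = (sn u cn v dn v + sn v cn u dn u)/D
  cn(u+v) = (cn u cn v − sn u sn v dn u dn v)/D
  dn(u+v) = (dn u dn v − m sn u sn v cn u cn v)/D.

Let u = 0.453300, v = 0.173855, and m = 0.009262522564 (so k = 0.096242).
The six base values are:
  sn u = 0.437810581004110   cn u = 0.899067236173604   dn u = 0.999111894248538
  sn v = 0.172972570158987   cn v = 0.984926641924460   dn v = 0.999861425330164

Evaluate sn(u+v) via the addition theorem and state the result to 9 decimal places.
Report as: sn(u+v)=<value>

sn(u+v)=0.586558566

m = k² = 0.009262522564
D = 1 − m·sn²u·sn²v = 0.9999468802205973
sn(u+v) = (sn u·cn v·dn v + sn v·cn u·dn u)/D = 0.5865274081180823/0.9999468802205973 = 0.5865585659797139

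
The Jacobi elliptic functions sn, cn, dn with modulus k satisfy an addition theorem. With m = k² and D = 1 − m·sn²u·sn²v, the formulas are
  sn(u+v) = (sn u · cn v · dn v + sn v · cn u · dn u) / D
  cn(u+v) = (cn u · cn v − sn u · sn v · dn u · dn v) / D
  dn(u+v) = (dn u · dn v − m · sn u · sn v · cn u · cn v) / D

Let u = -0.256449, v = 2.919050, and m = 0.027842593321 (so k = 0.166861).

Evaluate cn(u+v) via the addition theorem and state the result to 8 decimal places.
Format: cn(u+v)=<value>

cn(u+v)=-0.87726933

sn u = -0.2535725782859865, cn u = 0.9673163637308103, dn u = 0.9991044728312798
sn v = 0.2422576980387344, cn v = -0.9702119395992678, dn v = 0.9991826418751635
m = k² = 0.027842593321
D = 1 − m·sn²u·sn²v = 0.9998949322506521
cn(u+v) = (cn u·cn v − sn u·sn v·dn u·dn v)/D = -0.8771771537833247/0.9998949322506521 = -0.8772693264970317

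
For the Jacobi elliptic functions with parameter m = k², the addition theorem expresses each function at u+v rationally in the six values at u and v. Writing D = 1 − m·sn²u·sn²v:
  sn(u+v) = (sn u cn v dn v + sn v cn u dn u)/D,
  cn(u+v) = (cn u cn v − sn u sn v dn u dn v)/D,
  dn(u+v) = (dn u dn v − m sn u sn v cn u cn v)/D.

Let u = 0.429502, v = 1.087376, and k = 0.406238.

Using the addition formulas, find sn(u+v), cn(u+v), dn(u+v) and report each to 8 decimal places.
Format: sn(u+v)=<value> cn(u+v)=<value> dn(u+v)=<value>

sn u = 0.4145101537939161, cn u = 0.9100446870356114, dn u = 0.9857204894831252
sn v = 0.872128203956273, cn v = 0.4892774221890946, dn v = 0.935134990200686
m = k² = 0.165029312644
D = 1 − m·sn²u·sn²v = 0.9784328826878767
sn(u+v) = (sn u·cn v·dn v + sn v·cn u·dn u)/D = 0.9719974958738062/0.9784328826878767 = 0.9934227611030491
cn(u+v) = (cn u·cn v − sn u·sn v·dn u·dn v)/D = 0.1120346997137869/0.9784328826878767 = 0.1145042257840043
dn(u+v) = (dn u·dn v − m·sn u·sn v·cn u·cn v)/D = 0.8952176579877304/0.9784328826878767 = 0.9149505028167658

sn(u+v)=0.99342276 cn(u+v)=0.11450423 dn(u+v)=0.91495050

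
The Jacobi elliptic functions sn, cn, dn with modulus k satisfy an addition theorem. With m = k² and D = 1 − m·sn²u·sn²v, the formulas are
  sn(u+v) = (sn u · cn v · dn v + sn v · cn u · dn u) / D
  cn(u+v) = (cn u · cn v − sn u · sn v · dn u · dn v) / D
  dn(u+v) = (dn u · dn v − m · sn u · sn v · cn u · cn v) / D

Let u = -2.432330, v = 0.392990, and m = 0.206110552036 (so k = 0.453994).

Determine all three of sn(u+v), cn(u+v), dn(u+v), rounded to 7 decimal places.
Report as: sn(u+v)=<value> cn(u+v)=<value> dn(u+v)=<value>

sn u = -0.7658243895226082, cn u = -0.6430497682235213, dn u = 0.9376133753192139
sn v = 0.3810866234738981, cn v = 0.9245393368641831, dn v = 0.9849198849917505
m = k² = 0.206110552036
D = 1 − m·sn²u·sn²v = 0.9824447902420289
sn(u+v) = (sn u·cn v·dn v + sn v·cn u·dn u)/D = -0.9271268717661307/0.9824447902420289 = -0.9436936110554666
cn(u+v) = (cn u·cn v − sn u·sn v·dn u·dn v)/D = -0.3250131220779444/0.9824447902420289 = -0.330820749731775
dn(u+v) = (dn u·dn v − m·sn u·sn v·cn u·cn v)/D = 0.8877119502457018/0.9824447902420289 = 0.9035743881618129

sn(u+v)=-0.9436936 cn(u+v)=-0.3308207 dn(u+v)=0.9035744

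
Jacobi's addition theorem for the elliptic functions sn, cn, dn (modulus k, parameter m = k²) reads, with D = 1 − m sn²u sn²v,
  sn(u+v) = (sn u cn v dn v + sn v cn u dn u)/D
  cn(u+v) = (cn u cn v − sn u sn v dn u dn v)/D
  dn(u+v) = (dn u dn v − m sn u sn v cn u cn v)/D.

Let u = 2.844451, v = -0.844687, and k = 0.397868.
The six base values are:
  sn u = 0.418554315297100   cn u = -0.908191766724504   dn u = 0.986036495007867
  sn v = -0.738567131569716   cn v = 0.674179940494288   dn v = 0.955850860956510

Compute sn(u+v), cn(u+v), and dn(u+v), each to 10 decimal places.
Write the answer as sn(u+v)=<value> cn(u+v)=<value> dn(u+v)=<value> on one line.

sn(u+v)=0.9454189404 cn(u+v)=-0.3258573724 dn(u+v)=0.9265579938

m = k² = 0.158298945424
D = 1 − m·sn²u·sn²v = 0.98487269295386
sn(u+v) = (sn u·cn v·dn v + sn v·cn u·dn u)/D = 0.9311172978038535/0.98487269295386 = 0.9454189404025593
cn(u+v) = (cn u·cn v − sn u·sn v·dn u·dn v)/D = -0.320928027845245/0.98487269295386 = -0.3258573723703394
dn(u+v) = (dn u·dn v − m·sn u·sn v·cn u·cn v)/D = 0.9125416664879526/0.98487269295386 = 0.9265579937555482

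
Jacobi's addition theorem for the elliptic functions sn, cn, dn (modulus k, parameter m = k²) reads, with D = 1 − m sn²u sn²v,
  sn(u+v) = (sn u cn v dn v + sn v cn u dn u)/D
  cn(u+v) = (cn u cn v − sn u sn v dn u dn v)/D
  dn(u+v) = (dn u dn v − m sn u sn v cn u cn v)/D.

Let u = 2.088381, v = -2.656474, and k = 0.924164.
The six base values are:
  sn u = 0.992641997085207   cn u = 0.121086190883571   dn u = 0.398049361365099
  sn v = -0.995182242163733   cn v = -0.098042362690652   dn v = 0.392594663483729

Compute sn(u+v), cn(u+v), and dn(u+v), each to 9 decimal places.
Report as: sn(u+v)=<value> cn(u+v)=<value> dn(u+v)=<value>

sn(u+v)=-0.517458856 cn(u+v)=0.855708088 dn(u+v)=0.878241793

m = k² = 0.854079098896
D = 1 − m·sn²u·sn²v = 0.1665325937158986
sn(u+v) = (sn u·cn v·dn v + sn v·cn u·dn u)/D = -0.08617376547716662/0.1665325937158986 = -0.517458856277573
cn(u+v) = (cn u·cn v − sn u·sn v·dn u·dn v)/D = 0.1425032873769263/0.1665325937158986 = 0.8557080881117731
dn(u+v) = (dn u·dn v − m·sn u·sn v·cn u·cn v)/D = 0.1462558837735344/0.1665325937158986 = 0.8782417934536234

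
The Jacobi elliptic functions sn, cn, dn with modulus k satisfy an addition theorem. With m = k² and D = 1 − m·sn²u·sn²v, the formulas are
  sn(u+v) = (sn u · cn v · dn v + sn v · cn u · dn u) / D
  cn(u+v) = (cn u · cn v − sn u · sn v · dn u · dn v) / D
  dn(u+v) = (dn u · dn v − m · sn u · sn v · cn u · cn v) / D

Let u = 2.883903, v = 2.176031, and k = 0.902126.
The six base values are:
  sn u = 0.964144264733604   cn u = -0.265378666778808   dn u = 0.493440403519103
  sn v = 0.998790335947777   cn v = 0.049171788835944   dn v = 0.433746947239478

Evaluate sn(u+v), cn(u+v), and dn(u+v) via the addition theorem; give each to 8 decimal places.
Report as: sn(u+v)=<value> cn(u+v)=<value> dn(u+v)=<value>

sn(u+v)=-0.44933192 cn(u+v)=-0.89336489 dn(u+v)=0.91415980

m = k² = 0.813831319876
D = 1 − m·sn²u·sn²v = 0.2453125866190098
sn(u+v) = (sn u·cn v·dn v + sn v·cn u·dn u)/D = -0.1102267745455498/0.2453125866190098 = -0.4493319159230133
cn(u+v) = (cn u·cn v − sn u·sn v·dn u·dn v)/D = -0.2191536523241028/0.2453125866190098 = -0.8933648914821726
dn(u+v) = (dn u·dn v − m·sn u·sn v·cn u·cn v)/D = 0.2242549039830717/0.2453125866190098 = 0.9141597953608375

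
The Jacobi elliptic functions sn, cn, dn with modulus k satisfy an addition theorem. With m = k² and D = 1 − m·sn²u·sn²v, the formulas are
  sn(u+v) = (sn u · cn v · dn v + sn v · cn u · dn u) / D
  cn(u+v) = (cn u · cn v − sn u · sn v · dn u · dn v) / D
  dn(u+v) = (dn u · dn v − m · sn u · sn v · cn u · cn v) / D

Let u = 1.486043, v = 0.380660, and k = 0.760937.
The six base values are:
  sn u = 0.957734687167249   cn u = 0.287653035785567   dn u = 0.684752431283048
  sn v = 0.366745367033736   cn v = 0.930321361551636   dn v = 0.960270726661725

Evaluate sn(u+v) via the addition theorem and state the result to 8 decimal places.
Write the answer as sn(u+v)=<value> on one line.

m = k² = 0.579025117969
D = 1 − m·sn²u·sn²v = 0.9285640030351386
sn(u+v) = (sn u·cn v·dn v + sn v·cn u·dn u)/D = 0.9278404584736401/0.9285640030351386 = 0.9992207919334225

sn(u+v)=0.99922079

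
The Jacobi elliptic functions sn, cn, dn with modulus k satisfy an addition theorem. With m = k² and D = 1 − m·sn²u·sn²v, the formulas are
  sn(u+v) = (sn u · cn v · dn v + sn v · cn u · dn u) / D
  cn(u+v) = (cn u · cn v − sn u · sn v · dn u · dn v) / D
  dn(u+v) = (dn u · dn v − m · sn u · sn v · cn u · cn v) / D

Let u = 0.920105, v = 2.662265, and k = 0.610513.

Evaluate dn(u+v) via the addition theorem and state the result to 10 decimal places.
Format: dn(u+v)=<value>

dn(u+v)=0.9992320437

sn u = 0.7704322348041373, cn u = 0.6375218988981498, dn u = 0.8824752177401035
sn v = 0.7328132826811642, cn v = -0.6804297853019488, dn v = 0.894337948673416
m = k² = 0.372726123169
D = 1 − m·sn²u·sn²v = 0.8811920812870957
dn(u+v) = (dn u·dn v − m·sn u·sn v·cn u·cn v)/D = 0.8805153642403622/0.8811920812870957 = 0.9992320436586935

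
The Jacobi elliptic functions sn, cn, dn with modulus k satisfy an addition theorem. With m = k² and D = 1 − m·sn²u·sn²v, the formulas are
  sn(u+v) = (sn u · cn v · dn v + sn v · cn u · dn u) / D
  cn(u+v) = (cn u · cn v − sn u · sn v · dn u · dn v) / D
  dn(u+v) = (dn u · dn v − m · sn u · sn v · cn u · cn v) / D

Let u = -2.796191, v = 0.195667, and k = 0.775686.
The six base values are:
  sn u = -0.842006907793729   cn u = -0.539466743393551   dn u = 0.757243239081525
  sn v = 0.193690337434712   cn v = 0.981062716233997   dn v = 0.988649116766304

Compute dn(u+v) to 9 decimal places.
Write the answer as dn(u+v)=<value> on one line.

m = k² = 0.601688770596
D = 1 − m·sn²u·sn²v = 0.983996346982276
dn(u+v) = (dn u·dn v − m·sn u·sn v·cn u·cn v)/D = 0.6967132387369852/0.983996346982276 = 0.7080445378416985

dn(u+v)=0.708044538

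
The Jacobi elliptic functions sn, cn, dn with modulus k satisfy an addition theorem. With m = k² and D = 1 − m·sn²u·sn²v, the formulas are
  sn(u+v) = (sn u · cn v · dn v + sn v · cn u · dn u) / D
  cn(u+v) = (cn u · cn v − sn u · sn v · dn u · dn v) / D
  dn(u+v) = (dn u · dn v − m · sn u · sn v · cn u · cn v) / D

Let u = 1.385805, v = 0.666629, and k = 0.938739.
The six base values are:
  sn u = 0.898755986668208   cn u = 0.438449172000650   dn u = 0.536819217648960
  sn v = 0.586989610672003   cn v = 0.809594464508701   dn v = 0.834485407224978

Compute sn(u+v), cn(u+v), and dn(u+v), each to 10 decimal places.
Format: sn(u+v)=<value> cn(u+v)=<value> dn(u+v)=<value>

m = k² = 0.881230910121
D = 1 − m·sn²u·sn²v = 0.7547358097256642
sn(u+v) = (sn u·cn v·dn v + sn v·cn u·dn u)/D = 0.7453533772072656/0.7547358097256642 = 0.9875685870506012
cn(u+v) = (cn u·cn v − sn u·sn v·dn u·dn v)/D = 0.1186359370847538/0.7547358097256642 = 0.1571886951115732
dn(u+v) = (dn u·dn v − m·sn u·sn v·cn u·cn v)/D = 0.2829431926031385/0.7547358097256642 = 0.3748903774765693

sn(u+v)=0.9875685871 cn(u+v)=0.1571886951 dn(u+v)=0.3748903775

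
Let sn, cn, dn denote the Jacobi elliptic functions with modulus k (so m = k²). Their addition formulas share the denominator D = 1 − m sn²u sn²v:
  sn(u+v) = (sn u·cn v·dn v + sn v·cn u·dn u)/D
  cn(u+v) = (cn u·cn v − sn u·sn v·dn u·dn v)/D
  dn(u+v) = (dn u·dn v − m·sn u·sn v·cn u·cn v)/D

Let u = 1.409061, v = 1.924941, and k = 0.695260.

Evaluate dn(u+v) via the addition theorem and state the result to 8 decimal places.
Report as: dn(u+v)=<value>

dn(u+v)=0.97224172

sn u = 0.9509532838649765, cn u = 0.3093345307372222, dn u = 0.7502451233598757
sn v = 0.9981456957481331, cn v = -0.06087010809482166, dn v = 0.7200031676783839
m = k² = 0.4833864676
D = 1 − m·sn²u·sn²v = 0.5644873944680678
dn(u+v) = (dn u·dn v − m·sn u·sn v·cn u·cn v)/D = 0.548818195778909/0.5644873944680678 = 0.9722417208201357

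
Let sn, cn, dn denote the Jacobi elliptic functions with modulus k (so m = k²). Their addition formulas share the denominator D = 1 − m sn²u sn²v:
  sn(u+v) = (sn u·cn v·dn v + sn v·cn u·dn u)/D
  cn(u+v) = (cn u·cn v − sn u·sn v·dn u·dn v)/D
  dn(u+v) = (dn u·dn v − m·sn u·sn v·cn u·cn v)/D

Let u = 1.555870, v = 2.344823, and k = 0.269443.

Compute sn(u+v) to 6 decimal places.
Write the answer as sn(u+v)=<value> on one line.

sn(u+v)=-0.641058

sn u = 0.9990751362123527, cn u = 0.04299851395419375, dn u = 0.9630860278315615
sn v = 0.7510777570324176, cn v = -0.6602137554543625, dn v = 0.9793085892224151
m = k² = 0.072599530249
D = 1 − m·sn²u·sn²v = 0.959121032907283
sn(u+v) = (sn u·cn v·dn v + sn v·cn u·dn u)/D = -0.6148519456909994/0.959121032907283 = -0.6410577232648764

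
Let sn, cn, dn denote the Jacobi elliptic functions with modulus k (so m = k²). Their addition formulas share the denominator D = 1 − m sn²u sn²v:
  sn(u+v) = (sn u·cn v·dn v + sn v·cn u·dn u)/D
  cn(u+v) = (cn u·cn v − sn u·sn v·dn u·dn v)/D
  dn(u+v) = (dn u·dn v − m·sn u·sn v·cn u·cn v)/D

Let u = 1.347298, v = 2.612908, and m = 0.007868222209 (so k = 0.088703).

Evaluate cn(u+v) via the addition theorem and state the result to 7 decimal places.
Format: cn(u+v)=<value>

sn u = 0.9746323834934022, cn u = 0.2238117893364196, dn u = 0.996255946306745
sn v = 0.5095849535999264, cn v = -0.8604203478908207, dn v = 0.9989778801549514
m = k² = 0.007868222209
D = 1 − m·sn²u·sn²v = 0.9980591521827425
cn(u+v) = (cn u·cn v − sn u·sn v·dn u·dn v)/D = -0.6868649580014872/0.9980591521827425 = -0.6882006507322962

cn(u+v)=-0.6882007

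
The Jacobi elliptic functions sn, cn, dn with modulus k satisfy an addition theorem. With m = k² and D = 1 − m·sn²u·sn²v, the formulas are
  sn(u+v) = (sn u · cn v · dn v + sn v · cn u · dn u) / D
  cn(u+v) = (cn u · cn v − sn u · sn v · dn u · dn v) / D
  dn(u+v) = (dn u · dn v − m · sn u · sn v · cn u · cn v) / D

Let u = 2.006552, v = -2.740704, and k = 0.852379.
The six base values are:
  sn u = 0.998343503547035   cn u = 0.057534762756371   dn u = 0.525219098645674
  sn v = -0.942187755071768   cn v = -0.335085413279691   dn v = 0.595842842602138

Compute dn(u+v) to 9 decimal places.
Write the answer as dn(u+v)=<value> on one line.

m = k² = 0.726549959641
D = 1 − m·sn²u·sn²v = 0.3571637086558614
dn(u+v) = (dn u·dn v − m·sn u·sn v·cn u·cn v)/D = 0.2997724897872813/0.3571637086558614 = 0.8393139686992152

dn(u+v)=0.839313969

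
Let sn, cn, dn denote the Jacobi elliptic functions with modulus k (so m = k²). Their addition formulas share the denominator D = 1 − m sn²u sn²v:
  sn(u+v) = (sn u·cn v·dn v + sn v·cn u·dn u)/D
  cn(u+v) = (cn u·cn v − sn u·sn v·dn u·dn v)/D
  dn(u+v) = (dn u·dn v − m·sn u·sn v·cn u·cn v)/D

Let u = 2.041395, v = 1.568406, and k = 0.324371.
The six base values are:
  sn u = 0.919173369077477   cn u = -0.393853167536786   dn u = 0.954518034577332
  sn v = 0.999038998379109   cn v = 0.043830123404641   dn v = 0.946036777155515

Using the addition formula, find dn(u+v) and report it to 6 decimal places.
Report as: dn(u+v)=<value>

dn(u+v)=0.992759

m = k² = 0.105216545641
D = 1 − m·sn²u·sn²v = 0.9112754533328211
dn(u+v) = (dn u·dn v − m·sn u·sn v·cn u·cn v)/D = 0.9046770687843695/0.9112754533328211 = 0.9927591766854695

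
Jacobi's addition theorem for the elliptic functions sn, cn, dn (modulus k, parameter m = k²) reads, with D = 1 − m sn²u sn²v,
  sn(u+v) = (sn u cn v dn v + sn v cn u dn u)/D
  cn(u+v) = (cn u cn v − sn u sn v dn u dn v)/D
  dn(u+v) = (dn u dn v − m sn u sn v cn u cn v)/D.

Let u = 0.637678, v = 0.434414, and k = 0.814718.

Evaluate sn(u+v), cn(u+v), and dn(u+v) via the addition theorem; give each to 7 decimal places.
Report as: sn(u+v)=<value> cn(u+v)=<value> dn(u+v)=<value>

sn u = 0.5740789752317848, cn u = 0.8187999329487172, dn u = 0.8838806713335048
sn v = 0.412983041433123, cn v = 0.9107387152683515, dn v = 0.9416960729682318
m = k² = 0.663765419524
D = 1 − m·sn²u·sn²v = 0.9626902496327053
sn(u+v) = (sn u·cn v·dn v + sn v·cn u·dn u)/D = 0.7912372385202628/0.9626902496327053 = 0.8219022046002265
cn(u+v) = (cn u·cn v − sn u·sn v·dn u·dn v)/D = 0.5483759195266593/0.9626902496327053 = 0.5696286211851433
dn(u+v) = (dn u·dn v − m·sn u·sn v·cn u·cn v)/D = 0.7149950693803015/0.9626902496327053 = 0.7427052155696946

sn(u+v)=0.8219022 cn(u+v)=0.5696286 dn(u+v)=0.7427052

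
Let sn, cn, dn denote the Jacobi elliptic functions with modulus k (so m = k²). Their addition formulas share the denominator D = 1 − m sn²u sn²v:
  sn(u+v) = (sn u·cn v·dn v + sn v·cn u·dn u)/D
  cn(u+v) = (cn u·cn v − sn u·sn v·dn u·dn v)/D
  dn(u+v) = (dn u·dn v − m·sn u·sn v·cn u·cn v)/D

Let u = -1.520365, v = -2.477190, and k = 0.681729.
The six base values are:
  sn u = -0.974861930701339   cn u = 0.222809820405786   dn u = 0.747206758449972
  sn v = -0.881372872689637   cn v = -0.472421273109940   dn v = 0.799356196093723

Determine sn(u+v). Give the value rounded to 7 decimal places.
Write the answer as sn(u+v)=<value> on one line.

sn(u+v)=0.3370479

m = k² = 0.464754429441
D = 1 − m·sn²u·sn²v = 0.6568933632660193
sn(u+v) = (sn u·cn v·dn v + sn v·cn u·dn u)/D = 0.2214045445932434/0.6568933632660193 = 0.33704792432738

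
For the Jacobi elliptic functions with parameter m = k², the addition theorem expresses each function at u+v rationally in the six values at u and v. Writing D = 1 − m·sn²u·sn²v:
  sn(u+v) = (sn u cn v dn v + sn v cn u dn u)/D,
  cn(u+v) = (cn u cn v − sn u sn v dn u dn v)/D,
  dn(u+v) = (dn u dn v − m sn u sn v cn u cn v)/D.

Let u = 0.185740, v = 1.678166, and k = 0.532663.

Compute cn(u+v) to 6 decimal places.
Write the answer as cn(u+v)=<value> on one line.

sn u = 0.1843782289570156, cn u = 0.9828553650902427, dn u = 0.9951655686429894
sn v = 0.9997517401466794, cn v = 0.02228133913584408, dn v = 0.8464106499899954
m = k² = 0.283729871569
D = 1 − m·sn²u·sn²v = 0.9903592975943999
cn(u+v) = (cn u·cn v − sn u·sn v·dn u·dn v)/D = -0.1333673469582794/0.9903592975943999 = -0.1346656181067124

cn(u+v)=-0.134666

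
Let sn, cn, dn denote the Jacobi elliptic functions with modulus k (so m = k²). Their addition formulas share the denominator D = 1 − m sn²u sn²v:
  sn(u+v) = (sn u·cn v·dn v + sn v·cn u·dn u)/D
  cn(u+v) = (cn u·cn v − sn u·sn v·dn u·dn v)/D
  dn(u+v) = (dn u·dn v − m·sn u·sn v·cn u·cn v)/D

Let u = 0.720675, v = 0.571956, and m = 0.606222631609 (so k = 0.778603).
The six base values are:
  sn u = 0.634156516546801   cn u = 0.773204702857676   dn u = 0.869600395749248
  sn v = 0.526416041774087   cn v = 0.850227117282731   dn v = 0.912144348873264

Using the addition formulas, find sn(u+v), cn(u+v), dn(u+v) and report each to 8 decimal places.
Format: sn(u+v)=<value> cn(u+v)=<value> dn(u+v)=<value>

m = k² = 0.606222631609
D = 1 − m·sn²u·sn²v = 0.9324409871322964
sn(u+v) = (sn u·cn v·dn v + sn v·cn u·dn u)/D = 0.8457584672842501/0.9324409871322964 = 0.9070369910329267
cn(u+v) = (cn u·cn v − sn u·sn v·dn u·dn v)/D = 0.3926051572524837/0.9324409871322964 = 0.4210509433523863
dn(u+v) = (dn u·dn v − m·sn u·sn v·cn u·cn v)/D = 0.6601595785493858/0.9324409871322964 = 0.7079907336331207

sn(u+v)=0.90703699 cn(u+v)=0.42105094 dn(u+v)=0.70799073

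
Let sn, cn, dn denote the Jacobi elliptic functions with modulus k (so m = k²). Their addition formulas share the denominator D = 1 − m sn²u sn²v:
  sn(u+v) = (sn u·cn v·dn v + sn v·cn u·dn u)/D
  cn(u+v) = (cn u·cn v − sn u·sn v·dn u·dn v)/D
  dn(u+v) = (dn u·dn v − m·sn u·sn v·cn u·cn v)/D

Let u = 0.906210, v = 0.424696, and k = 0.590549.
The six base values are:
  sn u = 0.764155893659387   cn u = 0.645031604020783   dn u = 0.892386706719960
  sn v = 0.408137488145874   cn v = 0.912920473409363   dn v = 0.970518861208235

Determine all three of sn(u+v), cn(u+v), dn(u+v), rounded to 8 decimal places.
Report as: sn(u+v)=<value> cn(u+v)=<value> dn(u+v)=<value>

sn(u+v)=0.94400120 cn(u+v)=0.32994201 dn(u+v)=0.83019106

m = k² = 0.348748121401
D = 1 − m·sn²u·sn²v = 0.9660774270137866
sn(u+v) = (sn u·cn v·dn v + sn v·cn u·dn u)/D = 0.9119782511750868/0.9660774270137866 = 0.9440012008085893
cn(u+v) = (cn u·cn v − sn u·sn v·dn u·dn v)/D = 0.3187495323435133/0.9660774270137866 = 0.3299420144085041
dn(u+v) = (dn u·dn v − m·sn u·sn v·cn u·cn v)/D = 0.8020288474375738/0.9660774270137866 = 0.8301910644126128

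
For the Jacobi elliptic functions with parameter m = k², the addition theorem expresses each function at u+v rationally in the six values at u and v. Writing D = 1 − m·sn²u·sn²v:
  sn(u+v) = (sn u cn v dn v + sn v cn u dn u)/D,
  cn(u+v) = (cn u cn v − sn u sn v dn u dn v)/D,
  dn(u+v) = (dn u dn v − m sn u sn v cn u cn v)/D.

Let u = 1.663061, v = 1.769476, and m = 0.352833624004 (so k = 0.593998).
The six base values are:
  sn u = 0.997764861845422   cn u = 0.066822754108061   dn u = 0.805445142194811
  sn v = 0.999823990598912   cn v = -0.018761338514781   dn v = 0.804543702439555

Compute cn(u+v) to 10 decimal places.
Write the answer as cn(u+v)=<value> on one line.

m = k² = 0.352833624004
D = 1 − m·sn²u·sn²v = 0.6488655156671688
cn(u+v) = (cn u·cn v − sn u·sn v·dn u·dn v)/D = -0.6477072943038112/0.6488655156671688 = -0.9982150055205712

cn(u+v)=-0.9982150055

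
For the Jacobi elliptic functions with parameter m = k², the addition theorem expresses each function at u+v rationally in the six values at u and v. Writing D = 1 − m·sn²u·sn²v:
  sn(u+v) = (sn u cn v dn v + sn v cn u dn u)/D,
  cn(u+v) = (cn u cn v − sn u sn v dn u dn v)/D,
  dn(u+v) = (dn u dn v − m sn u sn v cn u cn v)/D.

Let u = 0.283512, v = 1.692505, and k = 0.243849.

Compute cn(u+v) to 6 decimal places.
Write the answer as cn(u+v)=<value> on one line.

sn u = 0.2795158374451473, cn u = 0.9601410816215177, dn u = 0.9976744264021997
sn v = 0.9955280531289655, cn v = -0.094466371970409, dn v = 0.9700867491399834
m = k² = 0.059462334801
D = 1 − m·sn²u·sn²v = 0.9953957191851391
cn(u+v) = (cn u·cn v − sn u·sn v·dn u·dn v)/D = -0.3600152955935793/0.9953957191851391 = -0.3616805745239678

cn(u+v)=-0.361681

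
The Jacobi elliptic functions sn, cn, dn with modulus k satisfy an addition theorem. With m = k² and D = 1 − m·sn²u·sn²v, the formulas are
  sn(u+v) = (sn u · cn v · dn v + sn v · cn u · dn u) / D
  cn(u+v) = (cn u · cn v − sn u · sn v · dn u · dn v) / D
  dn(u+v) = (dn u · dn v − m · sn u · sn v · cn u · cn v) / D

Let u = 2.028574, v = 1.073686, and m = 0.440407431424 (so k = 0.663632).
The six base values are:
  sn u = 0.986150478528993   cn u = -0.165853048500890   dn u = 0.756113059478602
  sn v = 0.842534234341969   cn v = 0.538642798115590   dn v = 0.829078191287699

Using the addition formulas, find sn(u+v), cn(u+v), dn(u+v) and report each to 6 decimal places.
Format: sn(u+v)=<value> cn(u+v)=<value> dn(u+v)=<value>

m = k² = 0.440407431424
D = 1 − m·sn²u·sn²v = 0.6959702159350109
sn(u+v) = (sn u·cn v·dn v + sn v·cn u·dn u)/D = 0.3347352458768365/0.6959702159350109 = 0.4809620271280313
cn(u+v) = (cn u·cn v − sn u·sn v·dn u·dn v)/D = -0.6101859197297161/0.6959702159350109 = -0.8767414262260538
dn(u+v) = (dn u·dn v − m·sn u·sn v·cn u·cn v)/D = 0.6595664548736989/0.6959702159350109 = 0.9476935072395234

sn(u+v)=0.480962 cn(u+v)=-0.876741 dn(u+v)=0.947694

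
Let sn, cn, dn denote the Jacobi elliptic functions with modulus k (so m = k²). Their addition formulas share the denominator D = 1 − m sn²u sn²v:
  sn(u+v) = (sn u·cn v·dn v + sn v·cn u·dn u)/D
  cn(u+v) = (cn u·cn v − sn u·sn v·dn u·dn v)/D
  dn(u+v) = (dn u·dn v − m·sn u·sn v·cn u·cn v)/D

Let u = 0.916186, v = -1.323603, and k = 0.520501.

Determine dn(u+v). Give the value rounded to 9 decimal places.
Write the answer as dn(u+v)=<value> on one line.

sn u = 0.7751613548657908, cn u = 0.6317633052992486, dn u = 0.9149918770747261
sn v = -0.9489114537669955, cn v = 0.3155424740186447, dn v = 0.8695133946722671
m = k² = 0.270921291001
D = 1 − m·sn²u·sn²v = 0.8534186422031418
dn(u+v) = (dn u·dn v − m·sn u·sn v·cn u·cn v)/D = 0.8353235397877573/0.8534186422031418 = 0.9787969215569617

dn(u+v)=0.978796922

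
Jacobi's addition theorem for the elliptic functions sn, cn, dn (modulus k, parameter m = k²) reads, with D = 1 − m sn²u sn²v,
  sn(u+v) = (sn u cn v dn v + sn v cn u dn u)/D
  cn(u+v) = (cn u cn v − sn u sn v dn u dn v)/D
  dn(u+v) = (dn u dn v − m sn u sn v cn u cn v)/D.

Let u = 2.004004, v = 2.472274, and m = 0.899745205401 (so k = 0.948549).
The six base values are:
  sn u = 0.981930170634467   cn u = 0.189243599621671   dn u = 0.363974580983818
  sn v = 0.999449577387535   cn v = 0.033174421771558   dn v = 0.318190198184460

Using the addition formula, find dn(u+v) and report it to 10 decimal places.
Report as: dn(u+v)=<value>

dn(u+v)=0.8264091475

m = k² = 0.899745205401
D = 1 − m·sn²u·sn²v = 0.13343224077983
dn(u+v) = (dn u·dn v − m·sn u·sn v·cn u·cn v)/D = 0.1102696243459275/0.13343224077983 = 0.8264091474554336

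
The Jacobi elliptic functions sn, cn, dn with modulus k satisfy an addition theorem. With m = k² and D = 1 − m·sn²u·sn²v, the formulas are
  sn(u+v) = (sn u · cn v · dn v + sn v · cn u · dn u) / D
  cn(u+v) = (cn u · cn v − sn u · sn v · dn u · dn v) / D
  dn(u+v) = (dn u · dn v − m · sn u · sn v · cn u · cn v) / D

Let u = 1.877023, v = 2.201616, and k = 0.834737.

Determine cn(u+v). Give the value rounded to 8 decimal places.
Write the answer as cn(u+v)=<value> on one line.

cn(u+v)=-0.99803889

sn u = 0.9942717982127752, cn u = 0.1068812017088805, dn u = 0.5578296672775198
sn v = 0.9973905001146941, cn v = -0.07219550042045886, dn v = 0.5539367484777223
m = k² = 0.696785859169
D = 1 − m·sn²u·sn²v = 0.3147642302021671
cn(u+v) = (cn u·cn v − sn u·sn v·dn u·dn v)/D = -0.3141469433985516/0.3147642302021671 = -0.9980388915118499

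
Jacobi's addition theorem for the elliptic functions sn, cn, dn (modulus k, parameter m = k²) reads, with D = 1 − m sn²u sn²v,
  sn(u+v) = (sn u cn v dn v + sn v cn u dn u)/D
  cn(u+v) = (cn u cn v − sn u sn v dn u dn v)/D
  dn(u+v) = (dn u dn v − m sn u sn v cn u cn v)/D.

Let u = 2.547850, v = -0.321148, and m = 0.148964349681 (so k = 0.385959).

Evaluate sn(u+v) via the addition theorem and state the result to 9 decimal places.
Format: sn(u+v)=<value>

sn u = 0.6543332180746782, cn u = -0.7562063473180027, dn u = 0.967584942872121
sn v = -0.3148921591662568, cn v = 0.9491274561910075, dn v = 0.9925870900165339
m = k² = 0.148964349681
D = 1 − m·sn²u·sn²v = 0.9936758235971972
sn(u+v) = (sn u·cn v·dn v + sn v·cn u·dn u)/D = 0.8468465317389981/0.9936758235971972 = 0.8522362239561554

sn(u+v)=0.852236224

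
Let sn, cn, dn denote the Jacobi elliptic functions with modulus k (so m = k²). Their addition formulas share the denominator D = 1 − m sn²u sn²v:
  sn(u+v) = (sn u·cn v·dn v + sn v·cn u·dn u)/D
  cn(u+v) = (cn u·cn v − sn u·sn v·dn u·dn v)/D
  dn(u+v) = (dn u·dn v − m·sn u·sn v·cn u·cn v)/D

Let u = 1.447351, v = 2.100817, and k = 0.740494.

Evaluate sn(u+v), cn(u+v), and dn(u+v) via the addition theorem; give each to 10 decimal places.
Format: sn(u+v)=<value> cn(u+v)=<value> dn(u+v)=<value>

sn(u+v)=0.2427170438 cn(u+v)=-0.9700971274 dn(u+v)=0.9837158849

sn u = 0.9529583028863503, cn u = 0.3031014235531846, dn u = 0.7085507022907896
sn v = 0.9905940732357161, cn v = -0.1368334099197734, dn v = 0.6796581887934257
m = k² = 0.548331364036
D = 1 − m·sn²u·sn²v = 0.5113675163293675
sn(u+v) = (sn u·cn v·dn v + sn v·cn u·dn u)/D = 0.1241176118584134/0.5113675163293675 = 0.2427170437992199
cn(u+v) = (cn u·cn v − sn u·sn v·dn u·dn v)/D = -0.4960761586525099/0.5113675163293675 = -0.970097127430737
dn(u+v) = (dn u·dn v − m·sn u·sn v·cn u·cn v)/D = 0.5030403488105915/0.5113675163293675 = 0.9837158848521531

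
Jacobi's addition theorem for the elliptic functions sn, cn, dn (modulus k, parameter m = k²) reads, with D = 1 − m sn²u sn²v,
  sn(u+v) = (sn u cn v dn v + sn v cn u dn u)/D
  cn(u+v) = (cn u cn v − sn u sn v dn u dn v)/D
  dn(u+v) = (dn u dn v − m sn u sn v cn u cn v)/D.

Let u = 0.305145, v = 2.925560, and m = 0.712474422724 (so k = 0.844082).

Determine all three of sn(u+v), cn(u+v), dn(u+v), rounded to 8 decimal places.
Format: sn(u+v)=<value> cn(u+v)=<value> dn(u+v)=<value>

sn u = 0.2972808295026789, cn u = 0.9547900860451993, dn u = 0.9680053913366587
sn v = 0.8862139099744265, cn v = -0.4632762736940443, dn v = 0.6636567886454067
m = k² = 0.712474422724
D = 1 − m·sn²u·sn²v = 0.950548415541358
sn(u+v) = (sn u·cn v·dn v + sn v·cn u·dn u)/D = 0.7276751663328239/0.950548415541358 = 0.7655319333927846
cn(u+v) = (cn u·cn v − sn u·sn v·dn u·dn v)/D = -0.6115808553173353/0.950548415541358 = -0.6433979009570245
dn(u+v) = (dn u·dn v − m·sn u·sn v·cn u·cn v)/D = 0.7254509914573728/0.950548415541358 = 0.7631920474500109

sn(u+v)=0.76553193 cn(u+v)=-0.64339790 dn(u+v)=0.76319205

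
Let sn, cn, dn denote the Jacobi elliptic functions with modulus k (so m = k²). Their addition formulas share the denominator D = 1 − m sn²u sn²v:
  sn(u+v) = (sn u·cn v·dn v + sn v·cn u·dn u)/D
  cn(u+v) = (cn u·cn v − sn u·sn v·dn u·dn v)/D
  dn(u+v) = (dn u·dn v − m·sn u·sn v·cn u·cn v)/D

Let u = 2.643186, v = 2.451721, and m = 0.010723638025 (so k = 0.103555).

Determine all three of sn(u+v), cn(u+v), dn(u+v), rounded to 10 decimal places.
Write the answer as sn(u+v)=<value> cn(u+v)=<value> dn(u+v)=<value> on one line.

sn(u+v)=-0.9330821373 cn(u+v)=0.3596633496 dn(u+v)=0.9953208264

sn u = 0.4852587769271372, cn u = -0.8743705847151875, dn u = 0.9987366218119083
sn v = 0.6425282986029897, cn v = -0.7662619561836196, dn v = 0.9977839571975222
m = k² = 0.010723638025
D = 1 − m·sn²u·sn²v = 0.998957506239627
sn(u+v) = (sn u·cn v·dn v + sn v·cn u·dn u)/D = -0.9321094050046491/0.998957506239627 = -0.933082137310711
cn(u+v) = (cn u·cn v − sn u·sn v·dn u·dn v)/D = 0.3592884027830198/0.998957506239627 = 0.3596633495807926
dn(u+v) = (dn u·dn v − m·sn u·sn v·cn u·cn v)/D = 0.994283210612977/0.998957506239627 = 0.9953208263640308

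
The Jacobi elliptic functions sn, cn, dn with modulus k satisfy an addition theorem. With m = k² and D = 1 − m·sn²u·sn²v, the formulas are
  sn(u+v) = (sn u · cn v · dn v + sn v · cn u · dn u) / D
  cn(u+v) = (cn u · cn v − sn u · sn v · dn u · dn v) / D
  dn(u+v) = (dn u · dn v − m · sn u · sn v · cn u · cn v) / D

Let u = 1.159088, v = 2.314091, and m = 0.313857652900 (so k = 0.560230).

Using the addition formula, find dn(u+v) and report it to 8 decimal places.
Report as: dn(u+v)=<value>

dn(u+v)=0.99986797

sn u = 0.8898482729492985, cn u = 0.4562565628340603, dn u = 0.8668783713713639
sn v = 0.8780680534936742, cn v = -0.4785357807247335, dn v = 0.8706403672306219
m = k² = 0.3138576529
D = 1 − m·sn²u·sn²v = 0.8083887519309327
dn(u+v) = (dn u·dn v − m·sn u·sn v·cn u·cn v)/D = 0.8082820201278349/0.8083887519309327 = 0.9998679697078381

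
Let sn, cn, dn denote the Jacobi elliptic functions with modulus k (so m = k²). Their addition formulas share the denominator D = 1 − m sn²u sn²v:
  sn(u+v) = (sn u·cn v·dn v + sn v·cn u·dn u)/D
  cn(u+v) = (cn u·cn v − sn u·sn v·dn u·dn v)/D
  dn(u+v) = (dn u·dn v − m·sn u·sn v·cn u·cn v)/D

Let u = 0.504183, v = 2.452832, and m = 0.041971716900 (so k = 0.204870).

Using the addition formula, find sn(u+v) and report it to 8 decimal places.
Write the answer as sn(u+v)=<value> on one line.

sn u = 0.4823463736006909, cn u = 0.875980579621639, dn u = 0.9951054935417054
sn v = 0.6594989491051103, cn v = -0.7517054849668553, dn v = 0.9908303937288205
m = k² = 0.0419717169
D = 1 − m·sn²u·sn²v = 0.9957527973232133
sn(u+v) = (sn u·cn v·dn v + sn v·cn u·dn u)/D = 0.2156229981241704/0.9957527973232133 = 0.2165426988543833

sn(u+v)=0.21654270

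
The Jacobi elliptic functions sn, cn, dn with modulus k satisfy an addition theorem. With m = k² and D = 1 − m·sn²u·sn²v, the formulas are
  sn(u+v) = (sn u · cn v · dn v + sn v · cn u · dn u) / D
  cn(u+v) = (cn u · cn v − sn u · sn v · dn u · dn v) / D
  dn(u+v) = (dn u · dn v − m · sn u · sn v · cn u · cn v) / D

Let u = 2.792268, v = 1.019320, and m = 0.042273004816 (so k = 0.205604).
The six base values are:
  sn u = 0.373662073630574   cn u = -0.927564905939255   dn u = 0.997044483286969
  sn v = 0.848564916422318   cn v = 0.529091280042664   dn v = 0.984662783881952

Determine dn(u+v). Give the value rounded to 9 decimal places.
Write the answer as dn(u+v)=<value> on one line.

dn(u+v)=0.992549078

m = k² = 0.042273004816
D = 1 − m·sn²u·sn²v = 0.9957499767841298
dn(u+v) = (dn u·dn v − m·sn u·sn v·cn u·cn v)/D = 0.9883307215946379/0.9957499767841298 = 0.9925490782199633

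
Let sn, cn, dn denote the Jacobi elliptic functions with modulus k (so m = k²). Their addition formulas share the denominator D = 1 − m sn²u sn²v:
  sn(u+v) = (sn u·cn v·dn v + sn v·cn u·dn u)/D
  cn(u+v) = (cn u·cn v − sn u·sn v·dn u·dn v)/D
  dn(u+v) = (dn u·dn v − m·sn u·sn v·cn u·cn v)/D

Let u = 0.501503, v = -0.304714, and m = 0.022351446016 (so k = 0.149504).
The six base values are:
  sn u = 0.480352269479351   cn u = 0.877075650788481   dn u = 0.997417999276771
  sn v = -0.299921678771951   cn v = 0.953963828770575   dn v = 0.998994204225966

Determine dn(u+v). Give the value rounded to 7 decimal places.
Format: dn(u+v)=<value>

dn(u+v)=0.9995728

m = k² = 0.022351446016
D = 1 − m·sn²u·sn²v = 0.9995360822009519
dn(u+v) = (dn u·dn v − m·sn u·sn v·cn u·cn v)/D = 0.9991090777703701/0.9995360822009519 = 0.9995727973825201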